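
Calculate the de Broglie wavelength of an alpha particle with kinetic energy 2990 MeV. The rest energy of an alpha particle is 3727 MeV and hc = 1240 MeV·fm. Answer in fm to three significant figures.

Total energy E = KE + m₀c² = 2990 + 3727 = 6717 MeV.
(pc)² = E² − (m₀c²)² = (6717)² − (3727)² = 3.123 × 10⁷ MeV², so pc = 5588 MeV.
λ = hc/(pc) = 1240 MeV·fm / 5588 MeV = 0.222 fm.

λ = 0.222 fm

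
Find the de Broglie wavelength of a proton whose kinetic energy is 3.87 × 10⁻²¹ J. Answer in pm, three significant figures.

λ = 184 pm

p = √(2mKE) = √(2 × 1.673 × 10⁻²⁷ × 3.870 × 10⁻²¹) = 3.598 × 10⁻²⁴ kg·m/s.
λ = h/p = 6.626 × 10⁻³⁴ / 3.598 × 10⁻²⁴ = 1.84 × 10⁻¹⁰ m = 184 pm.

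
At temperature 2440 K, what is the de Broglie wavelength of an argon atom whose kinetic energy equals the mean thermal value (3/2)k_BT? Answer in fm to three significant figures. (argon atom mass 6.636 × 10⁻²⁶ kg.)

λ = 8090 fm

KE = (3/2)k_BT = 1.5 × 1.381 × 10⁻²³ × 2440 = 5.054 × 10⁻²⁰ J.
p = √(2mKE) = √(2 × 6.636 × 10⁻²⁶ × 5.054 × 10⁻²⁰) = 8.190 × 10⁻²³ kg·m/s.
λ = h/p = 8.09 × 10⁻¹² m = 8090 fm.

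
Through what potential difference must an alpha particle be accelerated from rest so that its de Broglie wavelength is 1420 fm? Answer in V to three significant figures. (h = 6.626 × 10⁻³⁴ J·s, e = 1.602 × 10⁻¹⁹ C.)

V = 51.1 V

p = h/λ = 6.626 × 10⁻³⁴ / 1.420 × 10⁻¹² = 4.666 × 10⁻²² kg·m/s.
KE = p²/(2m) = 1.638 × 10⁻¹⁷ J.
V = KE/2e = 1.638 × 10⁻¹⁷ / (2 × 1.602 × 10⁻¹⁹) = 51.1 V.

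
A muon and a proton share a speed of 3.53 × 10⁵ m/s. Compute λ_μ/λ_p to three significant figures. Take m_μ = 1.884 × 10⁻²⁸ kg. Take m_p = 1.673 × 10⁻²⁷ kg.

λ_μ/λ_p = 8.88

At fixed v, p = mv so λ = h/(mv) ∝ 1/m.
λ_μ/λ_p = m_p/m_μ = 1.673 × 10⁻²⁷/1.884 × 10⁻²⁸ = 8.88.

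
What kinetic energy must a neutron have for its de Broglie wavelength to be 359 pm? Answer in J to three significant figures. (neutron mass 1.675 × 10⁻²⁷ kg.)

KE = 1.02 × 10⁻²¹ J

p = h/λ = 6.626 × 10⁻³⁴ / 3.590 × 10⁻¹⁰ = 1.846 × 10⁻²⁴ kg·m/s.
KE = p²/(2m) = (1.846 × 10⁻²⁴)² / (2 × 1.675 × 10⁻²⁷) = 1.017 × 10⁻²¹ J = 1.02 × 10⁻²¹ J.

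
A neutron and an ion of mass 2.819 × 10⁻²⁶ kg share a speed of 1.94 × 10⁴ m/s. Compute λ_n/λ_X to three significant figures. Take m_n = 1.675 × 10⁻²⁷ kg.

λ_n/λ_X = 16.8

At fixed v, p = mv so λ = h/(mv) ∝ 1/m.
λ_n/λ_X = m_X/m_n = 2.819 × 10⁻²⁶/1.675 × 10⁻²⁷ = 16.8.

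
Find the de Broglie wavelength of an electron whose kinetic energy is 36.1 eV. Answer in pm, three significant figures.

λ = 204 pm

KE = 36.1 eV = 5.783 × 10⁻¹⁸ J.
p = √(2mKE) = √(2 × 9.109 × 10⁻³¹ × 5.783 × 10⁻¹⁸) = 3.246 × 10⁻²⁴ kg·m/s.
λ = h/p = 6.626 × 10⁻³⁴ / 3.246 × 10⁻²⁴ = 2.04 × 10⁻¹⁰ m = 204 pm.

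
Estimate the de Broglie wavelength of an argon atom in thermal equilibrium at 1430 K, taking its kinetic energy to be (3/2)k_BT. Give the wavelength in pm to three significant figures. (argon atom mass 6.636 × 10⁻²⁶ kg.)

λ = 10.6 pm

KE = (3/2)k_BT = 1.5 × 1.381 × 10⁻²³ × 1430 = 2.962 × 10⁻²⁰ J.
p = √(2mKE) = √(2 × 6.636 × 10⁻²⁶ × 2.962 × 10⁻²⁰) = 6.270 × 10⁻²³ kg·m/s.
λ = h/p = 1.06 × 10⁻¹¹ m = 10.6 pm.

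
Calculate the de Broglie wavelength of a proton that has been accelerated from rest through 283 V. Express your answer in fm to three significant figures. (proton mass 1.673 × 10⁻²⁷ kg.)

λ = 1700 fm

KE = eV = 1.602 × 10⁻¹⁹ × 283.0 = 4.534 × 10⁻¹⁷ J.
p = √(2mKE) = √(2 × 1.673 × 10⁻²⁷ × 4.534 × 10⁻¹⁷) = 3.895 × 10⁻²² kg·m/s.
λ = h/p = 6.626 × 10⁻³⁴ / 3.895 × 10⁻²² = 1.70 × 10⁻¹² m = 1700 fm.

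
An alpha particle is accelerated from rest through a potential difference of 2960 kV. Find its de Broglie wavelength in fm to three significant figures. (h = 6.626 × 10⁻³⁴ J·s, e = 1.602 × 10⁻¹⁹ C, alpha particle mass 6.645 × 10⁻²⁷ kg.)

λ = 5.90 fm

KE = 2eV = 2 × 1.602 × 10⁻¹⁹ × 2.960 × 10⁶ = 9.484 × 10⁻¹³ J.
p = √(2mKE) = √(2 × 6.645 × 10⁻²⁷ × 9.484 × 10⁻¹³) = 1.123 × 10⁻¹⁹ kg·m/s.
λ = h/p = 6.626 × 10⁻³⁴ / 1.123 × 10⁻¹⁹ = 5.90 × 10⁻¹⁵ m = 5.90 fm.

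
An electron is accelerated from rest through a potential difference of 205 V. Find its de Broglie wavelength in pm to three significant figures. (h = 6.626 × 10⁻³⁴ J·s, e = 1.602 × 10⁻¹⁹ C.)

λ = 85.7 pm

KE = eV = 1.602 × 10⁻¹⁹ × 205.0 = 3.284 × 10⁻¹⁷ J.
p = √(2mKE) = √(2 × 9.109 × 10⁻³¹ × 3.284 × 10⁻¹⁷) = 7.735 × 10⁻²⁴ kg·m/s.
λ = h/p = 6.626 × 10⁻³⁴ / 7.735 × 10⁻²⁴ = 8.57 × 10⁻¹¹ m = 85.7 pm.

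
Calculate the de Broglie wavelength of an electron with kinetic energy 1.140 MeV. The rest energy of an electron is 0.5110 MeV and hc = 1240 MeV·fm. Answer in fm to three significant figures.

λ = 790 fm

Total energy E = KE + m₀c² = 1.140 + 0.5110 = 1.6510 MeV.
(pc)² = E² − (m₀c²)² = (1.6510)² − (0.5110)² = 2.465 MeV², so pc = 1.570 MeV.
λ = hc/(pc) = 1240 MeV·fm / 1.570 MeV = 790 fm.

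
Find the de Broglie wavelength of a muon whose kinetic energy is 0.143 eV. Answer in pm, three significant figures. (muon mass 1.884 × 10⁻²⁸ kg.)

λ = 226 pm

KE = 0.143 eV = 2.291 × 10⁻²⁰ J.
p = √(2mKE) = √(2 × 1.884 × 10⁻²⁸ × 2.291 × 10⁻²⁰) = 2.938 × 10⁻²⁴ kg·m/s.
λ = h/p = 6.626 × 10⁻³⁴ / 2.938 × 10⁻²⁴ = 2.26 × 10⁻¹⁰ m = 226 pm.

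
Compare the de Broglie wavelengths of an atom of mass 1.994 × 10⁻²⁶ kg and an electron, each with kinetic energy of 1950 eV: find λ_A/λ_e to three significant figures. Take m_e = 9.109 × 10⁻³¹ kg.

At fixed KE, p = √(2mKE) so λ = h/p ∝ 1/√m.
λ_A/λ_e = √(m_e/m_A) = √(9.109 × 10⁻³¹/1.994 × 10⁻²⁶) = √(4.568 × 10⁻⁵) = 6.76 × 10⁻³.

λ_A/λ_e = 6.76 × 10⁻³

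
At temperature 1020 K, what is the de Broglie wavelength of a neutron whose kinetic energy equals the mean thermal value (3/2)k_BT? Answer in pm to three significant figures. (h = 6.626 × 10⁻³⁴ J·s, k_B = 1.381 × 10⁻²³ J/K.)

KE = (3/2)k_BT = 1.5 × 1.381 × 10⁻²³ × 1020 = 2.113 × 10⁻²⁰ J.
p = √(2mKE) = √(2 × 1.675 × 10⁻²⁷ × 2.113 × 10⁻²⁰) = 8.413 × 10⁻²⁴ kg·m/s.
λ = h/p = 7.88 × 10⁻¹¹ m = 78.8 pm.

λ = 78.8 pm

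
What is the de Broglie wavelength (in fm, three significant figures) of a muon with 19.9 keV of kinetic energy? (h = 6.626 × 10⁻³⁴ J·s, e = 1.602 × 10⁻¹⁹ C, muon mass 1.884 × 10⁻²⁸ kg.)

λ = 605 fm

KE = 19.9 keV = 3.188 × 10⁻¹⁵ J.
p = √(2mKE) = √(2 × 1.884 × 10⁻²⁸ × 3.188 × 10⁻¹⁵) = 1.096 × 10⁻²¹ kg·m/s.
λ = h/p = 6.626 × 10⁻³⁴ / 1.096 × 10⁻²¹ = 6.05 × 10⁻¹³ m = 605 fm.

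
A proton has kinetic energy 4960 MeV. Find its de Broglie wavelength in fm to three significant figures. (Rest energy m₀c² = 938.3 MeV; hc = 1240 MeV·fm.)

Total energy E = KE + m₀c² = 4960 + 938.3 = 5898.3 MeV.
(pc)² = E² − (m₀c²)² = (5898.3)² − (938.3)² = 3.391 × 10⁷ MeV², so pc = 5823 MeV.
λ = hc/(pc) = 1240 MeV·fm / 5823 MeV = 0.213 fm.

λ = 0.213 fm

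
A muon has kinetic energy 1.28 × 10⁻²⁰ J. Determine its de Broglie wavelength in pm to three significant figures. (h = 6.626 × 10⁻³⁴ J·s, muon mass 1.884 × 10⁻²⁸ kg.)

p = √(2mKE) = √(2 × 1.884 × 10⁻²⁸ × 1.280 × 10⁻²⁰) = 2.196 × 10⁻²⁴ kg·m/s.
λ = h/p = 6.626 × 10⁻³⁴ / 2.196 × 10⁻²⁴ = 3.02 × 10⁻¹⁰ m = 302 pm.

λ = 302 pm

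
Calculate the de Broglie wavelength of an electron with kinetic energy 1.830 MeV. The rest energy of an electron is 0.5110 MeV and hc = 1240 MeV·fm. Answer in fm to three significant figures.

λ = 543 fm

Total energy E = KE + m₀c² = 1.830 + 0.5110 = 2.3410 MeV.
(pc)² = E² − (m₀c²)² = (2.3410)² − (0.5110)² = 5.219 MeV², so pc = 2.285 MeV.
λ = hc/(pc) = 1240 MeV·fm / 2.285 MeV = 543 fm.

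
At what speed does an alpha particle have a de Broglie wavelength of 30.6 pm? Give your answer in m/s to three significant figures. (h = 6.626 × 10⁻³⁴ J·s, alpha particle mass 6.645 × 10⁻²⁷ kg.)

v = 3260 m/s

p = h/λ = 6.626 × 10⁻³⁴ / 3.060 × 10⁻¹¹ = 2.165 × 10⁻²³ kg·m/s.
v = p/m = 2.165 × 10⁻²³ / 6.645 × 10⁻²⁷ = 3.26 × 10³ m/s = 3260 m/s.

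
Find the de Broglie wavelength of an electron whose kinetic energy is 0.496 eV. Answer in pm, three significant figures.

KE = 0.496 eV = 7.946 × 10⁻²⁰ J.
p = √(2mKE) = √(2 × 9.109 × 10⁻³¹ × 7.946 × 10⁻²⁰) = 3.805 × 10⁻²⁵ kg·m/s.
λ = h/p = 6.626 × 10⁻³⁴ / 3.805 × 10⁻²⁵ = 1.74 × 10⁻⁹ m = 1740 pm.

λ = 1740 pm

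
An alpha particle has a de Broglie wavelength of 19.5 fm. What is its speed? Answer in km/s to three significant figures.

p = h/λ = 6.626 × 10⁻³⁴ / 1.950 × 10⁻¹⁴ = 3.398 × 10⁻²⁰ kg·m/s.
v = p/m = 3.398 × 10⁻²⁰ / 6.645 × 10⁻²⁷ = 5.11 × 10⁶ m/s = 5110 km/s.

v = 5110 km/s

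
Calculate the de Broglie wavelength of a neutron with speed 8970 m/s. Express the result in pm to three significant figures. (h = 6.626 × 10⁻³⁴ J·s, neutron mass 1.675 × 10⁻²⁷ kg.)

λ = 44.1 pm

p = mv = 1.675 × 10⁻²⁷ × 8970 = 1.502 × 10⁻²³ kg·m/s.
λ = h/p = 6.626 × 10⁻³⁴ / 1.502 × 10⁻²³ = 4.41 × 10⁻¹¹ m = 44.1 pm.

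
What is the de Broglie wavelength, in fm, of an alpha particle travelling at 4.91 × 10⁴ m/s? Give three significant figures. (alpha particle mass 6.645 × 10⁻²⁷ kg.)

p = mv = 6.645 × 10⁻²⁷ × 4.91 × 10⁴ = 3.263 × 10⁻²² kg·m/s.
λ = h/p = 6.626 × 10⁻³⁴ / 3.263 × 10⁻²² = 2.03 × 10⁻¹² m = 2030 fm.

λ = 2030 fm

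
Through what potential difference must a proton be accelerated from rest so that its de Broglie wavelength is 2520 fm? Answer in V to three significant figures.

V = 129 V

p = h/λ = 6.626 × 10⁻³⁴ / 2.520 × 10⁻¹² = 2.629 × 10⁻²² kg·m/s.
KE = p²/(2m) = 2.066 × 10⁻¹⁷ J.
V = KE/e = 2.066 × 10⁻¹⁷ / (1.602 × 10⁻¹⁹) = 129 V.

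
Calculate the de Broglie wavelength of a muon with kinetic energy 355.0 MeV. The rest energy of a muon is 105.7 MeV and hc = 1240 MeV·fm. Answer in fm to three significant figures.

λ = 2.77 fm

Total energy E = KE + m₀c² = 355.0 + 105.7 = 460.7 MeV.
(pc)² = E² − (m₀c²)² = (460.7)² − (105.7)² = 2.011 × 10⁵ MeV², so pc = 448.4 MeV.
λ = hc/(pc) = 1240 MeV·fm / 448.4 MeV = 2.77 fm.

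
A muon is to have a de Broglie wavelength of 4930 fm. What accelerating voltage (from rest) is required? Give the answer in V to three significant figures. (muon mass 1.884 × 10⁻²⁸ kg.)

p = h/λ = 6.626 × 10⁻³⁴ / 4.930 × 10⁻¹² = 1.344 × 10⁻²² kg·m/s.
KE = p²/(2m) = 4.794 × 10⁻¹⁷ J.
V = KE/e = 4.794 × 10⁻¹⁷ / (1.602 × 10⁻¹⁹) = 299 V.

V = 299 V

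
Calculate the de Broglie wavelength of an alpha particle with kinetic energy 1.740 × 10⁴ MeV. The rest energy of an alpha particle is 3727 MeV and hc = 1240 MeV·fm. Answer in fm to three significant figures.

λ = 0.0596 fm

Total energy E = KE + m₀c² = 1.740 × 10⁴ + 3727 = 21127 MeV.
(pc)² = E² − (m₀c²)² = (21127)² − (3727)² = 4.325 × 10⁸ MeV², so pc = 2.080 × 10⁴ MeV.
λ = hc/(pc) = 1240 MeV·fm / 2.080 × 10⁴ MeV = 0.0596 fm.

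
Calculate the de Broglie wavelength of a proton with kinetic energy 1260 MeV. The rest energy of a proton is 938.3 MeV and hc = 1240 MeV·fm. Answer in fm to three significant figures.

λ = 0.624 fm

Total energy E = KE + m₀c² = 1260 + 938.3 = 2198.3 MeV.
(pc)² = E² − (m₀c²)² = (2198.3)² − (938.3)² = 3.952 × 10⁶ MeV², so pc = 1988 MeV.
λ = hc/(pc) = 1240 MeV·fm / 1988 MeV = 0.624 fm.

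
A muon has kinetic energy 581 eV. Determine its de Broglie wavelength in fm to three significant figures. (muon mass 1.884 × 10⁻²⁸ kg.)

λ = 3540 fm

KE = 581 eV = 9.308 × 10⁻¹⁷ J.
p = √(2mKE) = √(2 × 1.884 × 10⁻²⁸ × 9.308 × 10⁻¹⁷) = 1.873 × 10⁻²² kg·m/s.
λ = h/p = 6.626 × 10⁻³⁴ / 1.873 × 10⁻²² = 3.54 × 10⁻¹² m = 3540 fm.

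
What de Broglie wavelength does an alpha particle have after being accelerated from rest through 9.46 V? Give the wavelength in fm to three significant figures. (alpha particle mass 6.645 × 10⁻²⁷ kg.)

λ = 3300 fm

KE = 2eV = 2 × 1.602 × 10⁻¹⁹ × 9.460 = 3.031 × 10⁻¹⁸ J.
p = √(2mKE) = √(2 × 6.645 × 10⁻²⁷ × 3.031 × 10⁻¹⁸) = 2.007 × 10⁻²² kg·m/s.
λ = h/p = 6.626 × 10⁻³⁴ / 2.007 × 10⁻²² = 3.30 × 10⁻¹² m = 3300 fm.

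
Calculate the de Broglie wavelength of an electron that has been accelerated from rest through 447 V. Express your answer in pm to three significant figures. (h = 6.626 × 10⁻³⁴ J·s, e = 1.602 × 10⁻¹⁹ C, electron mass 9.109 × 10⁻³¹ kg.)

KE = eV = 1.602 × 10⁻¹⁹ × 447.0 = 7.161 × 10⁻¹⁷ J.
p = √(2mKE) = √(2 × 9.109 × 10⁻³¹ × 7.161 × 10⁻¹⁷) = 1.142 × 10⁻²³ kg·m/s.
λ = h/p = 6.626 × 10⁻³⁴ / 1.142 × 10⁻²³ = 5.80 × 10⁻¹¹ m = 58.0 pm.

λ = 58.0 pm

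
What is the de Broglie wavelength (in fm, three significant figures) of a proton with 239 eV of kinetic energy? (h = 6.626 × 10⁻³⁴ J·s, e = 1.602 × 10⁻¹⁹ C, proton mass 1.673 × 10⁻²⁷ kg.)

KE = 239 eV = 3.829 × 10⁻¹⁷ J.
p = √(2mKE) = √(2 × 1.673 × 10⁻²⁷ × 3.829 × 10⁻¹⁷) = 3.579 × 10⁻²² kg·m/s.
λ = h/p = 6.626 × 10⁻³⁴ / 3.579 × 10⁻²² = 1.85 × 10⁻¹² m = 1850 fm.

λ = 1850 fm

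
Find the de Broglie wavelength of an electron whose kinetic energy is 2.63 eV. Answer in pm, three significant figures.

KE = 2.63 eV = 4.213 × 10⁻¹⁹ J.
p = √(2mKE) = √(2 × 9.109 × 10⁻³¹ × 4.213 × 10⁻¹⁹) = 8.761 × 10⁻²⁵ kg·m/s.
λ = h/p = 6.626 × 10⁻³⁴ / 8.761 × 10⁻²⁵ = 7.56 × 10⁻¹⁰ m = 756 pm.

λ = 756 pm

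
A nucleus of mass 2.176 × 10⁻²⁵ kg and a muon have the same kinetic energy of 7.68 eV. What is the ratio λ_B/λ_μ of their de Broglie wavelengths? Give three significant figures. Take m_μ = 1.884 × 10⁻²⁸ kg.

λ_B/λ_μ = 0.0294

At fixed KE, p = √(2mKE) so λ = h/p ∝ 1/√m.
λ_B/λ_μ = √(m_μ/m_B) = √(1.884 × 10⁻²⁸/2.176 × 10⁻²⁵) = √(8.658 × 10⁻⁴) = 0.0294.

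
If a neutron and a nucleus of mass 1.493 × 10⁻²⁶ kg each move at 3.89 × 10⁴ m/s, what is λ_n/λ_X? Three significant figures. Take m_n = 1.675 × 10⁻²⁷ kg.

λ_n/λ_X = 8.91

At fixed v, p = mv so λ = h/(mv) ∝ 1/m.
λ_n/λ_X = m_X/m_n = 1.493 × 10⁻²⁶/1.675 × 10⁻²⁷ = 8.91.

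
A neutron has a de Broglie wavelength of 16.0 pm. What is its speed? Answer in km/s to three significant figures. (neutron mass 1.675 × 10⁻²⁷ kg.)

v = 24.7 km/s

p = h/λ = 6.626 × 10⁻³⁴ / 1.600 × 10⁻¹¹ = 4.141 × 10⁻²³ kg·m/s.
v = p/m = 4.141 × 10⁻²³ / 1.675 × 10⁻²⁷ = 2.47 × 10⁴ m/s = 24.7 km/s.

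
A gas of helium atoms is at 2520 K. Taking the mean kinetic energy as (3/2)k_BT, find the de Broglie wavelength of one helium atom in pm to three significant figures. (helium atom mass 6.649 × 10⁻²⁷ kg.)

KE = (3/2)k_BT = 1.5 × 1.381 × 10⁻²³ × 2520 = 5.220 × 10⁻²⁰ J.
p = √(2mKE) = √(2 × 6.649 × 10⁻²⁷ × 5.220 × 10⁻²⁰) = 2.635 × 10⁻²³ kg·m/s.
λ = h/p = 2.51 × 10⁻¹¹ m = 25.1 pm.

λ = 25.1 pm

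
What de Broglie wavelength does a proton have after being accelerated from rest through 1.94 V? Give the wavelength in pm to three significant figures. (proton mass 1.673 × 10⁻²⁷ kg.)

KE = eV = 1.602 × 10⁻¹⁹ × 1.940 = 3.108 × 10⁻¹⁹ J.
p = √(2mKE) = √(2 × 1.673 × 10⁻²⁷ × 3.108 × 10⁻¹⁹) = 3.225 × 10⁻²³ kg·m/s.
λ = h/p = 6.626 × 10⁻³⁴ / 3.225 × 10⁻²³ = 2.05 × 10⁻¹¹ m = 20.5 pm.

λ = 20.5 pm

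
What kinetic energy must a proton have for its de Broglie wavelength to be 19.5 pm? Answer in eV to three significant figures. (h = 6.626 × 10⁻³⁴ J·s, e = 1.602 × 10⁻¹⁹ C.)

KE = 2.15 eV

p = h/λ = 6.626 × 10⁻³⁴ / 1.950 × 10⁻¹¹ = 3.398 × 10⁻²³ kg·m/s.
KE = p²/(2m) = (3.398 × 10⁻²³)² / (2 × 1.673 × 10⁻²⁷) = 3.451 × 10⁻¹⁹ J = 2.15 eV.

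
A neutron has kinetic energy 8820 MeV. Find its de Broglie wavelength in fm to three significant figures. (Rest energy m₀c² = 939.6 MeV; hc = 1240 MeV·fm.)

Total energy E = KE + m₀c² = 8820 + 939.6 = 9759.6 MeV.
(pc)² = E² − (m₀c²)² = (9759.6)² − (939.6)² = 9.437 × 10⁷ MeV², so pc = 9714 MeV.
λ = hc/(pc) = 1240 MeV·fm / 9714 MeV = 0.128 fm.

λ = 0.128 fm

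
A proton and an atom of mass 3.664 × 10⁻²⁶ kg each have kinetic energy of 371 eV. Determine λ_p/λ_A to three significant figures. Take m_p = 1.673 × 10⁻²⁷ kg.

At fixed KE, p = √(2mKE) so λ = h/p ∝ 1/√m.
λ_p/λ_A = √(m_A/m_p) = √(3.664 × 10⁻²⁶/1.673 × 10⁻²⁷) = √(21.90) = 4.68.

λ_p/λ_A = 4.68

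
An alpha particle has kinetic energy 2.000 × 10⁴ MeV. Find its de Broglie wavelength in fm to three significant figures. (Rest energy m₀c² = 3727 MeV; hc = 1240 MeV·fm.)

Total energy E = KE + m₀c² = 2.000 × 10⁴ + 3727 = 23727 MeV.
(pc)² = E² − (m₀c²)² = (23727)² − (3727)² = 5.491 × 10⁸ MeV², so pc = 2.343 × 10⁴ MeV.
λ = hc/(pc) = 1240 MeV·fm / 2.343 × 10⁴ MeV = 0.0529 fm.

λ = 0.0529 fm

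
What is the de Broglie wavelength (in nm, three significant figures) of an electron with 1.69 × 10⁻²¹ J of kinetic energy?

λ = 11.9 nm

p = √(2mKE) = √(2 × 9.109 × 10⁻³¹ × 1.690 × 10⁻²¹) = 5.549 × 10⁻²⁶ kg·m/s.
λ = h/p = 6.626 × 10⁻³⁴ / 5.549 × 10⁻²⁶ = 1.19 × 10⁻⁸ m = 11.9 nm.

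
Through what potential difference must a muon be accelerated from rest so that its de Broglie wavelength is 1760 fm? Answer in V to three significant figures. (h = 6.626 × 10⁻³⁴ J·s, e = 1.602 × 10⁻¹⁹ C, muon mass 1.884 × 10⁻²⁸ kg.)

V = 2350 V

p = h/λ = 6.626 × 10⁻³⁴ / 1.760 × 10⁻¹² = 3.765 × 10⁻²² kg·m/s.
KE = p²/(2m) = 3.762 × 10⁻¹⁶ J.
V = KE/e = 3.762 × 10⁻¹⁶ / (1.602 × 10⁻¹⁹) = 2350 V.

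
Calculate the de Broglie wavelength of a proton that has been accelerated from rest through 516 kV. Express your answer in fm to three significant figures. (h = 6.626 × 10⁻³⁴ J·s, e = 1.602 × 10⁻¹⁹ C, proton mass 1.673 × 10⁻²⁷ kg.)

KE = eV = 1.602 × 10⁻¹⁹ × 5.160 × 10⁵ = 8.266 × 10⁻¹⁴ J.
p = √(2mKE) = √(2 × 1.673 × 10⁻²⁷ × 8.266 × 10⁻¹⁴) = 1.663 × 10⁻²⁰ kg·m/s.
λ = h/p = 6.626 × 10⁻³⁴ / 1.663 × 10⁻²⁰ = 3.98 × 10⁻¹⁴ m = 39.8 fm.

λ = 39.8 fm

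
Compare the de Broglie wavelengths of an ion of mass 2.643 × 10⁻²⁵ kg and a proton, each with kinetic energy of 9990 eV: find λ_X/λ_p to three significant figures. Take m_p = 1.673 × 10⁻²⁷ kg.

λ_X/λ_p = 0.0796

At fixed KE, p = √(2mKE) so λ = h/p ∝ 1/√m.
λ_X/λ_p = √(m_p/m_X) = √(1.673 × 10⁻²⁷/2.643 × 10⁻²⁵) = √(6.330 × 10⁻³) = 0.0796.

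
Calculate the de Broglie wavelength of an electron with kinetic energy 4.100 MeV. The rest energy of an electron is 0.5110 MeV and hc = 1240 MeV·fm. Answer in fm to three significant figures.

Total energy E = KE + m₀c² = 4.100 + 0.5110 = 4.6110 MeV.
(pc)² = E² − (m₀c²)² = (4.6110)² − (0.5110)² = 21.00 MeV², so pc = 4.583 MeV.
λ = hc/(pc) = 1240 MeV·fm / 4.583 MeV = 271 fm.

λ = 271 fm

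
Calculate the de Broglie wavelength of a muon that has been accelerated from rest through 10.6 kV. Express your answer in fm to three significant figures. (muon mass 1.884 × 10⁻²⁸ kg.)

KE = eV = 1.602 × 10⁻¹⁹ × 1.060 × 10⁴ = 1.698 × 10⁻¹⁵ J.
p = √(2mKE) = √(2 × 1.884 × 10⁻²⁸ × 1.698 × 10⁻¹⁵) = 7.999 × 10⁻²² kg·m/s.
λ = h/p = 6.626 × 10⁻³⁴ / 7.999 × 10⁻²² = 8.28 × 10⁻¹³ m = 828 fm.

λ = 828 fm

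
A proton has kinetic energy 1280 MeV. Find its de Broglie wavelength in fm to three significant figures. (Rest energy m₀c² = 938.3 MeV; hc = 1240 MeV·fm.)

Total energy E = KE + m₀c² = 1280 + 938.3 = 2218.3 MeV.
(pc)² = E² − (m₀c²)² = (2218.3)² − (938.3)² = 4.040 × 10⁶ MeV², so pc = 2010 MeV.
λ = hc/(pc) = 1240 MeV·fm / 2010 MeV = 0.617 fm.

λ = 0.617 fm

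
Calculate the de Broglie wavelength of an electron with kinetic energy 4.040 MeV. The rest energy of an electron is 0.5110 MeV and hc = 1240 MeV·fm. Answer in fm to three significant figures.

λ = 274 fm

Total energy E = KE + m₀c² = 4.040 + 0.5110 = 4.5510 MeV.
(pc)² = E² − (m₀c²)² = (4.5510)² − (0.5110)² = 20.45 MeV², so pc = 4.522 MeV.
λ = hc/(pc) = 1240 MeV·fm / 4.522 MeV = 274 fm.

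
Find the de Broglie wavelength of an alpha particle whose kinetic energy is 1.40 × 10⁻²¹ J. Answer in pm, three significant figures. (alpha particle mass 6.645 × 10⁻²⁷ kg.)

λ = 154 pm

p = √(2mKE) = √(2 × 6.645 × 10⁻²⁷ × 1.400 × 10⁻²¹) = 4.313 × 10⁻²⁴ kg·m/s.
λ = h/p = 6.626 × 10⁻³⁴ / 4.313 × 10⁻²⁴ = 1.54 × 10⁻¹⁰ m = 154 pm.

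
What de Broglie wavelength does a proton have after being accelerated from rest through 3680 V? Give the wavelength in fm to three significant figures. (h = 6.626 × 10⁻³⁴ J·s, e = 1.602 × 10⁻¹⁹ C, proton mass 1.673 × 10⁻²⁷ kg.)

λ = 472 fm

KE = eV = 1.602 × 10⁻¹⁹ × 3680 = 5.895 × 10⁻¹⁶ J.
p = √(2mKE) = √(2 × 1.673 × 10⁻²⁷ × 5.895 × 10⁻¹⁶) = 1.404 × 10⁻²¹ kg·m/s.
λ = h/p = 6.626 × 10⁻³⁴ / 1.404 × 10⁻²¹ = 4.72 × 10⁻¹³ m = 472 fm.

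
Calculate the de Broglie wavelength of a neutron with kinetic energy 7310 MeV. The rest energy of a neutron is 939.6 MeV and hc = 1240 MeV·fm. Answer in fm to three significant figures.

Total energy E = KE + m₀c² = 7310 + 939.6 = 8249.6 MeV.
(pc)² = E² − (m₀c²)² = (8249.6)² − (939.6)² = 6.717 × 10⁷ MeV², so pc = 8196 MeV.
λ = hc/(pc) = 1240 MeV·fm / 8196 MeV = 0.151 fm.

λ = 0.151 fm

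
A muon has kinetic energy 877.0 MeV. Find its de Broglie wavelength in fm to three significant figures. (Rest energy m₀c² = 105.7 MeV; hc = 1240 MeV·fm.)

Total energy E = KE + m₀c² = 877.0 + 105.7 = 982.7 MeV.
(pc)² = E² − (m₀c²)² = (982.7)² − (105.7)² = 9.545 × 10⁵ MeV², so pc = 977.0 MeV.
λ = hc/(pc) = 1240 MeV·fm / 977.0 MeV = 1.27 fm.

λ = 1.27 fm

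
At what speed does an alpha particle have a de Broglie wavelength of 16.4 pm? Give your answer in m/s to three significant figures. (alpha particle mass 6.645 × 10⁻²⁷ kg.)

p = h/λ = 6.626 × 10⁻³⁴ / 1.640 × 10⁻¹¹ = 4.040 × 10⁻²³ kg·m/s.
v = p/m = 4.040 × 10⁻²³ / 6.645 × 10⁻²⁷ = 6.08 × 10³ m/s = 6080 m/s.

v = 6080 m/s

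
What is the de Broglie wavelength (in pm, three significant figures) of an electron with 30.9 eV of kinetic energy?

KE = 30.9 eV = 4.950 × 10⁻¹⁸ J.
p = √(2mKE) = √(2 × 9.109 × 10⁻³¹ × 4.950 × 10⁻¹⁸) = 3.003 × 10⁻²⁴ kg·m/s.
λ = h/p = 6.626 × 10⁻³⁴ / 3.003 × 10⁻²⁴ = 2.21 × 10⁻¹⁰ m = 221 pm.

λ = 221 pm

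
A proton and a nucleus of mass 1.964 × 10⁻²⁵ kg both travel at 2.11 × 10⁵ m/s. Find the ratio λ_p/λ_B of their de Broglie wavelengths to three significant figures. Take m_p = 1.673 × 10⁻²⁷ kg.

At fixed v, p = mv so λ = h/(mv) ∝ 1/m.
λ_p/λ_B = m_B/m_p = 1.964 × 10⁻²⁵/1.673 × 10⁻²⁷ = 117.

λ_p/λ_B = 117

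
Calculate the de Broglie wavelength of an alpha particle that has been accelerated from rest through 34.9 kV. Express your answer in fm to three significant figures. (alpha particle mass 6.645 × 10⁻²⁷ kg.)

λ = 54.4 fm

KE = 2eV = 2 × 1.602 × 10⁻¹⁹ × 3.490 × 10⁴ = 1.118 × 10⁻¹⁴ J.
p = √(2mKE) = √(2 × 6.645 × 10⁻²⁷ × 1.118 × 10⁻¹⁴) = 1.219 × 10⁻²⁰ kg·m/s.
λ = h/p = 6.626 × 10⁻³⁴ / 1.219 × 10⁻²⁰ = 5.44 × 10⁻¹⁴ m = 54.4 fm.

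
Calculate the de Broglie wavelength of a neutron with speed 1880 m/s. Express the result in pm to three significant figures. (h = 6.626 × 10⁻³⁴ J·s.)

p = mv = 1.675 × 10⁻²⁷ × 1880 = 3.149 × 10⁻²⁴ kg·m/s.
λ = h/p = 6.626 × 10⁻³⁴ / 3.149 × 10⁻²⁴ = 2.10 × 10⁻¹⁰ m = 210 pm.

λ = 210 pm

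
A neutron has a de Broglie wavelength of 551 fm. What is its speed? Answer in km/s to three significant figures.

p = h/λ = 6.626 × 10⁻³⁴ / 5.510 × 10⁻¹³ = 1.203 × 10⁻²¹ kg·m/s.
v = p/m = 1.203 × 10⁻²¹ / 1.675 × 10⁻²⁷ = 7.18 × 10⁵ m/s = 718 km/s.

v = 718 km/s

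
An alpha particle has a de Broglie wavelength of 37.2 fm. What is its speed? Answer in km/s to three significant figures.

v = 2680 km/s

p = h/λ = 6.626 × 10⁻³⁴ / 3.720 × 10⁻¹⁴ = 1.781 × 10⁻²⁰ kg·m/s.
v = p/m = 1.781 × 10⁻²⁰ / 6.645 × 10⁻²⁷ = 2.68 × 10⁶ m/s = 2680 km/s.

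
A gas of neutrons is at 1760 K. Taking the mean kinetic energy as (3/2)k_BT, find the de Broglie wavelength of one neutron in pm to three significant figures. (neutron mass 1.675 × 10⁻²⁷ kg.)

KE = (3/2)k_BT = 1.5 × 1.381 × 10⁻²³ × 1760 = 3.646 × 10⁻²⁰ J.
p = √(2mKE) = √(2 × 1.675 × 10⁻²⁷ × 3.646 × 10⁻²⁰) = 1.105 × 10⁻²³ kg·m/s.
λ = h/p = 6.00 × 10⁻¹¹ m = 60.0 pm.

λ = 60.0 pm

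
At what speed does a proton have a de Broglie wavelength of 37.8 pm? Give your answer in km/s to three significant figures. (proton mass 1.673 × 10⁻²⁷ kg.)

p = h/λ = 6.626 × 10⁻³⁴ / 3.780 × 10⁻¹¹ = 1.753 × 10⁻²³ kg·m/s.
v = p/m = 1.753 × 10⁻²³ / 1.673 × 10⁻²⁷ = 1.05 × 10⁴ m/s = 10.5 km/s.

v = 10.5 km/s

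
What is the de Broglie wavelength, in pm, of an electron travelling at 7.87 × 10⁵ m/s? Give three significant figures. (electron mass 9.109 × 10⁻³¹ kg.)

p = mv = 9.109 × 10⁻³¹ × 7.87 × 10⁵ = 7.169 × 10⁻²⁵ kg·m/s.
λ = h/p = 6.626 × 10⁻³⁴ / 7.169 × 10⁻²⁵ = 9.24 × 10⁻¹⁰ m = 924 pm.

λ = 924 pm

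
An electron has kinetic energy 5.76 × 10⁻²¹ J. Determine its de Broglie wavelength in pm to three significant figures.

p = √(2mKE) = √(2 × 9.109 × 10⁻³¹ × 5.760 × 10⁻²¹) = 1.024 × 10⁻²⁵ kg·m/s.
λ = h/p = 6.626 × 10⁻³⁴ / 1.024 × 10⁻²⁵ = 6.47 × 10⁻⁹ m = 6470 pm.

λ = 6470 pm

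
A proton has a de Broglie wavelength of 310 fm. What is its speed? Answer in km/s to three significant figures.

v = 1280 km/s

p = h/λ = 6.626 × 10⁻³⁴ / 3.100 × 10⁻¹³ = 2.137 × 10⁻²¹ kg·m/s.
v = p/m = 2.137 × 10⁻²¹ / 1.673 × 10⁻²⁷ = 1.28 × 10⁶ m/s = 1280 km/s.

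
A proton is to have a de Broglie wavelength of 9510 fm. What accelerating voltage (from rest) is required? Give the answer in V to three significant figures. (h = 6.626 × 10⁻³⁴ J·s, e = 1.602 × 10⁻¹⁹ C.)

p = h/λ = 6.626 × 10⁻³⁴ / 9.510 × 10⁻¹² = 6.967 × 10⁻²³ kg·m/s.
KE = p²/(2m) = 1.451 × 10⁻¹⁸ J.
V = KE/e = 1.451 × 10⁻¹⁸ / (1.602 × 10⁻¹⁹) = 9.06 V.

V = 9.06 V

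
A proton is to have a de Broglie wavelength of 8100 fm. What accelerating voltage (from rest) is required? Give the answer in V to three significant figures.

V = 12.5 V

p = h/λ = 6.626 × 10⁻³⁴ / 8.100 × 10⁻¹² = 8.180 × 10⁻²³ kg·m/s.
KE = p²/(2m) = 2.000 × 10⁻¹⁸ J.
V = KE/e = 2.000 × 10⁻¹⁸ / (1.602 × 10⁻¹⁹) = 12.5 V.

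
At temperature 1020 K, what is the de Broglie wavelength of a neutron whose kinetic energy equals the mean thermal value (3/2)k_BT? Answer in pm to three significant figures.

λ = 78.8 pm

KE = (3/2)k_BT = 1.5 × 1.381 × 10⁻²³ × 1020 = 2.113 × 10⁻²⁰ J.
p = √(2mKE) = √(2 × 1.675 × 10⁻²⁷ × 2.113 × 10⁻²⁰) = 8.413 × 10⁻²⁴ kg·m/s.
λ = h/p = 7.88 × 10⁻¹¹ m = 78.8 pm.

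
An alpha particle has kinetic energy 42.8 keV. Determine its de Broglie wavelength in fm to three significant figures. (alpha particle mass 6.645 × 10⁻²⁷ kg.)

λ = 69.4 fm

KE = 42.8 keV = 6.857 × 10⁻¹⁵ J.
p = √(2mKE) = √(2 × 6.645 × 10⁻²⁷ × 6.857 × 10⁻¹⁵) = 9.546 × 10⁻²¹ kg·m/s.
λ = h/p = 6.626 × 10⁻³⁴ / 9.546 × 10⁻²¹ = 6.94 × 10⁻¹⁴ m = 69.4 fm.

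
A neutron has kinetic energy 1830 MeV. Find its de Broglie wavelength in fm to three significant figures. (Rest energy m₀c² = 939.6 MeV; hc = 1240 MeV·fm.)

Total energy E = KE + m₀c² = 1830 + 939.6 = 2769.6 MeV.
(pc)² = E² − (m₀c²)² = (2769.6)² − (939.6)² = 6.788 × 10⁶ MeV², so pc = 2605 MeV.
λ = hc/(pc) = 1240 MeV·fm / 2605 MeV = 0.476 fm.

λ = 0.476 fm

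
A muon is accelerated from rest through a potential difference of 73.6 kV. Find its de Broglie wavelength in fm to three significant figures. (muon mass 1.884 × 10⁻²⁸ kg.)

KE = eV = 1.602 × 10⁻¹⁹ × 7.360 × 10⁴ = 1.179 × 10⁻¹⁴ J.
p = √(2mKE) = √(2 × 1.884 × 10⁻²⁸ × 1.179 × 10⁻¹⁴) = 2.108 × 10⁻²¹ kg·m/s.
λ = h/p = 6.626 × 10⁻³⁴ / 2.108 × 10⁻²¹ = 3.14 × 10⁻¹³ m = 314 fm.

λ = 314 fm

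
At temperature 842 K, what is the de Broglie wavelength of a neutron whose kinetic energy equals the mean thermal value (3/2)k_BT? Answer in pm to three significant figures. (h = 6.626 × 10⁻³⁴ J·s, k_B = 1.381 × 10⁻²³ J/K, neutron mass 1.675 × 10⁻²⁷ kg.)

λ = 86.7 pm

KE = (3/2)k_BT = 1.5 × 1.381 × 10⁻²³ × 842 = 1.744 × 10⁻²⁰ J.
p = √(2mKE) = √(2 × 1.675 × 10⁻²⁷ × 1.744 × 10⁻²⁰) = 7.644 × 10⁻²⁴ kg·m/s.
λ = h/p = 8.67 × 10⁻¹¹ m = 86.7 pm.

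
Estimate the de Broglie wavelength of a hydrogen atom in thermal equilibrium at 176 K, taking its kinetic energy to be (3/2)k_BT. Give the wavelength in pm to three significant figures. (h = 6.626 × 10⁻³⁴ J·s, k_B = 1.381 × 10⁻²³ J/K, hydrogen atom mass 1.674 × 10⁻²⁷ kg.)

λ = 190 pm

KE = (3/2)k_BT = 1.5 × 1.381 × 10⁻²³ × 176 = 3.646 × 10⁻²¹ J.
p = √(2mKE) = √(2 × 1.674 × 10⁻²⁷ × 3.646 × 10⁻²¹) = 3.494 × 10⁻²⁴ kg·m/s.
λ = h/p = 1.90 × 10⁻¹⁰ m = 190 pm.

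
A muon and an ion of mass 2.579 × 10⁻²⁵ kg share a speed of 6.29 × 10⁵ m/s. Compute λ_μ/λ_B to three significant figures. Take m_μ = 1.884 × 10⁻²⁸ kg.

At fixed v, p = mv so λ = h/(mv) ∝ 1/m.
λ_μ/λ_B = m_B/m_μ = 2.579 × 10⁻²⁵/1.884 × 10⁻²⁸ = 1370.

λ_μ/λ_B = 1370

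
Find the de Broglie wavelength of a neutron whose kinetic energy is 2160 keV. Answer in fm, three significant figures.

KE = 2160 keV = 3.460 × 10⁻¹³ J.
p = √(2mKE) = √(2 × 1.675 × 10⁻²⁷ × 3.460 × 10⁻¹³) = 3.405 × 10⁻²⁰ kg·m/s.
λ = h/p = 6.626 × 10⁻³⁴ / 3.405 × 10⁻²⁰ = 1.95 × 10⁻¹⁴ m = 19.5 fm.

λ = 19.5 fm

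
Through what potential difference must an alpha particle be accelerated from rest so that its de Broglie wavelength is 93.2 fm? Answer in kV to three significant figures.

V = 11.9 kV

p = h/λ = 6.626 × 10⁻³⁴ / 9.320 × 10⁻¹⁴ = 7.109 × 10⁻²¹ kg·m/s.
KE = p²/(2m) = 3.803 × 10⁻¹⁵ J.
V = KE/2e = 3.803 × 10⁻¹⁵ / (2 × 1.602 × 10⁻¹⁹) = 11.9 kV.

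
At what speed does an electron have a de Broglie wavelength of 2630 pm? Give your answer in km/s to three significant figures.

p = h/λ = 6.626 × 10⁻³⁴ / 2.630 × 10⁻⁹ = 2.519 × 10⁻²⁵ kg·m/s.
v = p/m = 2.519 × 10⁻²⁵ / 9.109 × 10⁻³¹ = 2.77 × 10⁵ m/s = 277 km/s.

v = 277 km/s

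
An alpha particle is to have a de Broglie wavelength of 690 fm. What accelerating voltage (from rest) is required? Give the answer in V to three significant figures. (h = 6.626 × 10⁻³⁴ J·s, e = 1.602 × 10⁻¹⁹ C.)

p = h/λ = 6.626 × 10⁻³⁴ / 6.900 × 10⁻¹³ = 9.603 × 10⁻²² kg·m/s.
KE = p²/(2m) = 6.939 × 10⁻¹⁷ J.
V = KE/2e = 6.939 × 10⁻¹⁷ / (2 × 1.602 × 10⁻¹⁹) = 217 V.

V = 217 V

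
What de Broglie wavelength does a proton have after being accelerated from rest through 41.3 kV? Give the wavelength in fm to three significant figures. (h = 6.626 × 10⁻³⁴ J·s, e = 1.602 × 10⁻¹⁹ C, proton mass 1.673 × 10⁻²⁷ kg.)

λ = 141 fm

KE = eV = 1.602 × 10⁻¹⁹ × 4.130 × 10⁴ = 6.616 × 10⁻¹⁵ J.
p = √(2mKE) = √(2 × 1.673 × 10⁻²⁷ × 6.616 × 10⁻¹⁵) = 4.705 × 10⁻²¹ kg·m/s.
λ = h/p = 6.626 × 10⁻³⁴ / 4.705 × 10⁻²¹ = 1.41 × 10⁻¹³ m = 141 fm.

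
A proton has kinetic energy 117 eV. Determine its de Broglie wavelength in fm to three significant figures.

KE = 117 eV = 1.874 × 10⁻¹⁷ J.
p = √(2mKE) = √(2 × 1.673 × 10⁻²⁷ × 1.874 × 10⁻¹⁷) = 2.504 × 10⁻²² kg·m/s.
λ = h/p = 6.626 × 10⁻³⁴ / 2.504 × 10⁻²² = 2.65 × 10⁻¹² m = 2650 fm.

λ = 2650 fm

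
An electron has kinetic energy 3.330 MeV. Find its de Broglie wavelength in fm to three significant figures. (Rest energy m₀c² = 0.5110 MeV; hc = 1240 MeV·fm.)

λ = 326 fm

Total energy E = KE + m₀c² = 3.330 + 0.5110 = 3.8410 MeV.
(pc)² = E² − (m₀c²)² = (3.8410)² − (0.5110)² = 14.49 MeV², so pc = 3.807 MeV.
λ = hc/(pc) = 1240 MeV·fm / 3.807 MeV = 326 fm.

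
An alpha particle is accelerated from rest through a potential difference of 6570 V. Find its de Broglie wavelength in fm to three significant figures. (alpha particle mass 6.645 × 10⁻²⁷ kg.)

KE = 2eV = 2 × 1.602 × 10⁻¹⁹ × 6570 = 2.105 × 10⁻¹⁵ J.
p = √(2mKE) = √(2 × 6.645 × 10⁻²⁷ × 2.105 × 10⁻¹⁵) = 5.289 × 10⁻²¹ kg·m/s.
λ = h/p = 6.626 × 10⁻³⁴ / 5.289 × 10⁻²¹ = 1.25 × 10⁻¹³ m = 125 fm.

λ = 125 fm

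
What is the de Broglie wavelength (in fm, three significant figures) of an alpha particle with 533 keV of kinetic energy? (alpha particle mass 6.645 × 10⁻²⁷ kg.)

KE = 533 keV = 8.539 × 10⁻¹⁴ J.
p = √(2mKE) = √(2 × 6.645 × 10⁻²⁷ × 8.539 × 10⁻¹⁴) = 3.369 × 10⁻²⁰ kg·m/s.
λ = h/p = 6.626 × 10⁻³⁴ / 3.369 × 10⁻²⁰ = 1.97 × 10⁻¹⁴ m = 19.7 fm.

λ = 19.7 fm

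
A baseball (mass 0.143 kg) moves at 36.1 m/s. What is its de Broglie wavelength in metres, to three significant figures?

λ = 1.28 × 10⁻³⁴ m

p = mv = 0.143 × 36.1 = 5.162 kg·m/s.
λ = h/p = 6.626 × 10⁻³⁴ / 5.162 = 1.28 × 10⁻³⁴ m.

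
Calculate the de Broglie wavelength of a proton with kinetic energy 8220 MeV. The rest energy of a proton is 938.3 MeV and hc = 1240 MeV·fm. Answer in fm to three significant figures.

Total energy E = KE + m₀c² = 8220 + 938.3 = 9158.3 MeV.
(pc)² = E² − (m₀c²)² = (9158.3)² − (938.3)² = 8.299 × 10⁷ MeV², so pc = 9110 MeV.
λ = hc/(pc) = 1240 MeV·fm / 9110 MeV = 0.136 fm.

λ = 0.136 fm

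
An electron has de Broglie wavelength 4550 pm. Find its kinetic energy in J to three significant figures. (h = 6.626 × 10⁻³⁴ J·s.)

KE = 1.16 × 10⁻²⁰ J

p = h/λ = 6.626 × 10⁻³⁴ / 4.550 × 10⁻⁹ = 1.456 × 10⁻²⁵ kg·m/s.
KE = p²/(2m) = (1.456 × 10⁻²⁵)² / (2 × 9.109 × 10⁻³¹) = 1.164 × 10⁻²⁰ J = 1.16 × 10⁻²⁰ J.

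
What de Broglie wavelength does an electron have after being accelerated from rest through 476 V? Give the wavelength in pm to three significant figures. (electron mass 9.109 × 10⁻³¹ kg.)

λ = 56.2 pm

KE = eV = 1.602 × 10⁻¹⁹ × 476.0 = 7.626 × 10⁻¹⁷ J.
p = √(2mKE) = √(2 × 9.109 × 10⁻³¹ × 7.626 × 10⁻¹⁷) = 1.179 × 10⁻²³ kg·m/s.
λ = h/p = 6.626 × 10⁻³⁴ / 1.179 × 10⁻²³ = 5.62 × 10⁻¹¹ m = 56.2 pm.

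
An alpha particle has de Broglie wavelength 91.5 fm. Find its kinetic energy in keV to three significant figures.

KE = 24.6 keV

p = h/λ = 6.626 × 10⁻³⁴ / 9.150 × 10⁻¹⁴ = 7.242 × 10⁻²¹ kg·m/s.
KE = p²/(2m) = (7.242 × 10⁻²¹)² / (2 × 6.645 × 10⁻²⁷) = 3.946 × 10⁻¹⁵ J = 24.6 keV.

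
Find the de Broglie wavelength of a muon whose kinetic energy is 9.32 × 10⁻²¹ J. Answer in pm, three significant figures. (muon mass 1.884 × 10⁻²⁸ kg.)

λ = 354 pm

p = √(2mKE) = √(2 × 1.884 × 10⁻²⁸ × 9.320 × 10⁻²¹) = 1.874 × 10⁻²⁴ kg·m/s.
λ = h/p = 6.626 × 10⁻³⁴ / 1.874 × 10⁻²⁴ = 3.54 × 10⁻¹⁰ m = 354 pm.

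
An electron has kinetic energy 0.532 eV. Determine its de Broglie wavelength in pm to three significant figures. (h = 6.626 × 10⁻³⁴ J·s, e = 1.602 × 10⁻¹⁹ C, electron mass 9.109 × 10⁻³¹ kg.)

KE = 0.532 eV = 8.523 × 10⁻²⁰ J.
p = √(2mKE) = √(2 × 9.109 × 10⁻³¹ × 8.523 × 10⁻²⁰) = 3.940 × 10⁻²⁵ kg·m/s.
λ = h/p = 6.626 × 10⁻³⁴ / 3.940 × 10⁻²⁵ = 1.68 × 10⁻⁹ m = 1680 pm.

λ = 1680 pm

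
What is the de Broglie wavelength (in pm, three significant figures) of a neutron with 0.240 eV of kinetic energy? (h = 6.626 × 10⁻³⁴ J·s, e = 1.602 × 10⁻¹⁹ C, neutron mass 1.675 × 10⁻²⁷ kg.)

KE = 0.240 eV = 3.845 × 10⁻²⁰ J.
p = √(2mKE) = √(2 × 1.675 × 10⁻²⁷ × 3.845 × 10⁻²⁰) = 1.135 × 10⁻²³ kg·m/s.
λ = h/p = 6.626 × 10⁻³⁴ / 1.135 × 10⁻²³ = 5.84 × 10⁻¹¹ m = 58.4 pm.

λ = 58.4 pm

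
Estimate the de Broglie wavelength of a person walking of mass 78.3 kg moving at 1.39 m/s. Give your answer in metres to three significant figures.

λ = 6.09 × 10⁻³⁶ m

p = mv = 78.3 × 1.39 = 1.088 × 10² kg·m/s.
λ = h/p = 6.626 × 10⁻³⁴ / 1.088 × 10² = 6.09 × 10⁻³⁶ m.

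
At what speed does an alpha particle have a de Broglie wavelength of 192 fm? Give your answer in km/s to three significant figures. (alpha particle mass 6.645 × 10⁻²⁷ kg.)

p = h/λ = 6.626 × 10⁻³⁴ / 1.920 × 10⁻¹³ = 3.451 × 10⁻²¹ kg·m/s.
v = p/m = 3.451 × 10⁻²¹ / 6.645 × 10⁻²⁷ = 5.19 × 10⁵ m/s = 519 km/s.

v = 519 km/s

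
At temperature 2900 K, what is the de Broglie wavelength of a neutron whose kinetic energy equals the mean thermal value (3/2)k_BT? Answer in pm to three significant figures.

KE = (3/2)k_BT = 1.5 × 1.381 × 10⁻²³ × 2900 = 6.007 × 10⁻²⁰ J.
p = √(2mKE) = √(2 × 1.675 × 10⁻²⁷ × 6.007 × 10⁻²⁰) = 1.419 × 10⁻²³ kg·m/s.
λ = h/p = 4.67 × 10⁻¹¹ m = 46.7 pm.

λ = 46.7 pm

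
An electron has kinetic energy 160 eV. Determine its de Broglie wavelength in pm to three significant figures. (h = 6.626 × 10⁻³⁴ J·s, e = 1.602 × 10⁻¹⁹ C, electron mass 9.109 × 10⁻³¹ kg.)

λ = 97.0 pm

KE = 160 eV = 2.563 × 10⁻¹⁷ J.
p = √(2mKE) = √(2 × 9.109 × 10⁻³¹ × 2.563 × 10⁻¹⁷) = 6.833 × 10⁻²⁴ kg·m/s.
λ = h/p = 6.626 × 10⁻³⁴ / 6.833 × 10⁻²⁴ = 9.70 × 10⁻¹¹ m = 97.0 pm.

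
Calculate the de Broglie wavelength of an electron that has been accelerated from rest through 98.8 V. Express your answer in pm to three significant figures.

λ = 123 pm

KE = eV = 1.602 × 10⁻¹⁹ × 98.80 = 1.583 × 10⁻¹⁷ J.
p = √(2mKE) = √(2 × 9.109 × 10⁻³¹ × 1.583 × 10⁻¹⁷) = 5.370 × 10⁻²⁴ kg·m/s.
λ = h/p = 6.626 × 10⁻³⁴ / 5.370 × 10⁻²⁴ = 1.23 × 10⁻¹⁰ m = 123 pm.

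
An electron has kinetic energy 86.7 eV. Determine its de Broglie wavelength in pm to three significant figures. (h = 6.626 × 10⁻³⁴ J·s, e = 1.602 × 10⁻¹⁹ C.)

λ = 132 pm

KE = 86.7 eV = 1.389 × 10⁻¹⁷ J.
p = √(2mKE) = √(2 × 9.109 × 10⁻³¹ × 1.389 × 10⁻¹⁷) = 5.030 × 10⁻²⁴ kg·m/s.
λ = h/p = 6.626 × 10⁻³⁴ / 5.030 × 10⁻²⁴ = 1.32 × 10⁻¹⁰ m = 132 pm.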